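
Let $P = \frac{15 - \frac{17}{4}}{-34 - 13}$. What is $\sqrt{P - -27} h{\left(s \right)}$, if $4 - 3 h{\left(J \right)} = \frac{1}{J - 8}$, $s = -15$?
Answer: $\frac{31 \sqrt{236551}}{2162} \approx 6.9738$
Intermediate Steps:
$h{\left(J \right)} = \frac{4}{3} - \frac{1}{3 \left(-8 + J\right)}$ ($h{\left(J \right)} = \frac{4}{3} - \frac{1}{3 \left(J - 8\right)} = \frac{4}{3} - \frac{1}{3 \left(-8 + J\right)}$)
$P = - \frac{43}{188}$ ($P = \frac{15 - \frac{17}{4}}{-47} = \left(15 - \frac{17}{4}\right) \left(- \frac{1}{47}\right) = \frac{43}{4} \left(- \frac{1}{47}\right) = - \frac{43}{188} \approx -0.22872$)
$\sqrt{P - -27} h{\left(s \right)} = \sqrt{- \frac{43}{188} - -27} \frac{-33 + 4 \left(-15\right)}{3 \left(-8 - 15\right)} = \sqrt{- \frac{43}{188} + \left(-19 + 46\right)} \frac{-33 - 60}{3 \left(-23\right)} = \sqrt{- \frac{43}{188} + 27} \cdot \frac{1}{3} \left(- \frac{1}{23}\right) \left(-93\right) = \sqrt{\frac{5033}{188}} \cdot \frac{31}{23} = \frac{\sqrt{236551}}{94} \cdot \frac{31}{23} = \frac{31 \sqrt{236551}}{2162}$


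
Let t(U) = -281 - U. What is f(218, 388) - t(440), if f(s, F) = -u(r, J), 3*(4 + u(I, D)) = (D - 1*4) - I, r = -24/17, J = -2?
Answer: 12351/17 ≈ 726.53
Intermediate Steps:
r = -24/17 (r = -24*1/17 = -24/17 ≈ -1.4118)
u(I, D) = -16/3 - I/3 + D/3 (u(I, D) = -4 + ((D - 1*4) - I)/3 = -4 + ((D - 4) - I)/3 = -4 + ((-4 + D) - I)/3 = -4 + (-4 + D - I)/3 = -4 + (-4/3 - I/3 + D/3) = -16/3 - I/3 + D/3)
f(s, F) = 94/17 (f(s, F) = -(-16/3 - 1/3*(-24/17) + (1/3)*(-2)) = -(-16/3 + 8/17 - 2/3) = -1*(-94/17) = 94/17)
f(218, 388) - t(440) = 94/17 - (-281 - 1*440) = 94/17 - (-281 - 440) = 94/17 - 1*(-721) = 94/17 + 721 = 12351/17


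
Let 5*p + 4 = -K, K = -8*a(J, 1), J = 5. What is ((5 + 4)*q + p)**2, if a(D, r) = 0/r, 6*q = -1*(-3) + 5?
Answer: 3136/25 ≈ 125.44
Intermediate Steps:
q = 4/3 (q = (-1*(-3) + 5)/6 = (3 + 5)/6 = (1/6)*8 = 4/3 ≈ 1.3333)
a(D, r) = 0
K = 0 (K = -8*0 = 0)
p = -4/5 (p = -4/5 + (-1*0)/5 = -4/5 + (1/5)*0 = -4/5 + 0 = -4/5 ≈ -0.80000)
((5 + 4)*q + p)**2 = ((5 + 4)*(4/3) - 4/5)**2 = (9*(4/3) - 4/5)**2 = (12 - 4/5)**2 = (56/5)**2 = 3136/25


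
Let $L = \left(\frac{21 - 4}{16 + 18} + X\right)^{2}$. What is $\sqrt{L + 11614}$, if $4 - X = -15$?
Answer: $\frac{\sqrt{47977}}{2} \approx 109.52$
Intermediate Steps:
$X = 19$ ($X = 4 - -15 = 4 + 15 = 19$)
$L = \frac{1521}{4}$ ($L = \left(\frac{21 - 4}{16 + 18} + 19\right)^{2} = \left(\frac{17}{34} + 19\right)^{2} = \left(17 \cdot \frac{1}{34} + 19\right)^{2} = \left(\frac{1}{2} + 19\right)^{2} = \left(\frac{39}{2}\right)^{2} = \frac{1521}{4} \approx 380.25$)
$\sqrt{L + 11614} = \sqrt{\frac{1521}{4} + 11614} = \sqrt{\frac{47977}{4}} = \frac{\sqrt{47977}}{2}$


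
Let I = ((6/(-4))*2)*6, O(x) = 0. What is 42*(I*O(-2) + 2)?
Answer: 84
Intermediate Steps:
I = -18 (I = ((6*(-1/4))*2)*6 = -3/2*2*6 = -3*6 = -18)
42*(I*O(-2) + 2) = 42*(-18*0 + 2) = 42*(0 + 2) = 42*2 = 84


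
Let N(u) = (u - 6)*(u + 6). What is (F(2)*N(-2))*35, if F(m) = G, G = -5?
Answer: 5600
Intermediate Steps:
F(m) = -5
N(u) = (-6 + u)*(6 + u)
(F(2)*N(-2))*35 = -5*(-36 + (-2)²)*35 = -5*(-36 + 4)*35 = -5*(-32)*35 = 160*35 = 5600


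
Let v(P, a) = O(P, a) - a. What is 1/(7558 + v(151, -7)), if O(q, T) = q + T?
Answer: 1/7709 ≈ 0.00012972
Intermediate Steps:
O(q, T) = T + q
v(P, a) = P (v(P, a) = (a + P) - a = (P + a) - a = P)
1/(7558 + v(151, -7)) = 1/(7558 + 151) = 1/7709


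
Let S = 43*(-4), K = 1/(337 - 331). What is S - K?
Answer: -1033/6 ≈ -172.17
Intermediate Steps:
K = ⅙ (K = 1/6 = ⅙ ≈ 0.16667)
S = -172
S - K = -172 - 1*⅙ = -172 - ⅙ = -1033/6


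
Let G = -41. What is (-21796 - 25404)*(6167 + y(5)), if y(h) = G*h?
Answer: -281406400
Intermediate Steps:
y(h) = -41*h
(-21796 - 25404)*(6167 + y(5)) = (-21796 - 25404)*(6167 - 41*5) = -47200*(6167 - 205) = -47200*5962 = -281406400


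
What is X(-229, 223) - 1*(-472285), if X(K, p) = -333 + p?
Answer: 472175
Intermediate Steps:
X(-229, 223) - 1*(-472285) = (-333 + 223) - 1*(-472285) = -110 + 472285 = 472175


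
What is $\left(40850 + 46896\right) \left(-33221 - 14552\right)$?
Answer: $-4191889658$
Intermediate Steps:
$\left(40850 + 46896\right) \left(-33221 - 14552\right) = 87746 \left(-47773\right) = -4191889658$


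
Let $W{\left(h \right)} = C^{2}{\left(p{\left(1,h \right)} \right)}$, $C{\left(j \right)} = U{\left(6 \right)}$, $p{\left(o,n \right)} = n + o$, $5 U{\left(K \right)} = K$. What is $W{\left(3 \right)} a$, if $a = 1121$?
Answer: $\frac{40356}{25} \approx 1614.2$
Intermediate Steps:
$U{\left(K \right)} = \frac{K}{5}$
$C{\left(j \right)} = \frac{6}{5}$ ($C{\left(j \right)} = \frac{1}{5} \cdot 6 = \frac{6}{5}$)
$W{\left(h \right)} = \frac{36}{25}$ ($W{\left(h \right)} = \left(\frac{6}{5}\right)^{2} = \frac{36}{25}$)
$W{\left(3 \right)} a = \frac{36}{25} \cdot 1121 = \frac{40356}{25}$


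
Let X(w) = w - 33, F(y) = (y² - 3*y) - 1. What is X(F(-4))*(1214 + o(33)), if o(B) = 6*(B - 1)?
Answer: -8436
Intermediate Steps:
F(y) = -1 + y² - 3*y
X(w) = -33 + w
o(B) = -6 + 6*B (o(B) = 6*(-1 + B) = -6 + 6*B)
X(F(-4))*(1214 + o(33)) = (-33 + (-1 + (-4)² - 3*(-4)))*(1214 + (-6 + 6*33)) = (-33 + (-1 + 16 + 12))*(1214 + (-6 + 198)) = (-33 + 27)*(1214 + 192) = -6*1406 = -8436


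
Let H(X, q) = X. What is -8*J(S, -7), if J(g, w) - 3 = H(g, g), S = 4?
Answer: -56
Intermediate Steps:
J(g, w) = 3 + g
-8*J(S, -7) = -8*(3 + 4) = -8*7 = -56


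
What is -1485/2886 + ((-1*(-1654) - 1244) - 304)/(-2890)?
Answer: -766261/1390090 ≈ -0.55123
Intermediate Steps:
-1485/2886 + ((-1*(-1654) - 1244) - 304)/(-2890) = -1485*1/2886 + ((1654 - 1244) - 304)*(-1/2890) = -495/962 + (410 - 304)*(-1/2890) = -495/962 + 106*(-1/2890) = -495/962 - 53/1445 = -766261/1390090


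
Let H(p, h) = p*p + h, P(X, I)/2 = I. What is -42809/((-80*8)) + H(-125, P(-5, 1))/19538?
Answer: 423201761/6252160 ≈ 67.689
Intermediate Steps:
P(X, I) = 2*I
H(p, h) = h + p² (H(p, h) = p² + h = h + p²)
-42809/((-80*8)) + H(-125, P(-5, 1))/19538 = -42809/((-80*8)) + (2*1 + (-125)²)/19538 = -42809/(-640) + (2 + 15625)*(1/19538) = -42809*(-1/640) + 15627*(1/19538) = 42809/640 + 15627/19538 = 423201761/6252160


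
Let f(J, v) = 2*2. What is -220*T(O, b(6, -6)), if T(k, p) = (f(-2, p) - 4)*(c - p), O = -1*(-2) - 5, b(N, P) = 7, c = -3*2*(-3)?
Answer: 0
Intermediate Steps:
c = 18 (c = -6*(-3) = 18)
f(J, v) = 4
O = -3 (O = 2 - 5 = -3)
T(k, p) = 0 (T(k, p) = (4 - 4)*(18 - p) = 0*(18 - p) = 0)
-220*T(O, b(6, -6)) = -220*0 = 0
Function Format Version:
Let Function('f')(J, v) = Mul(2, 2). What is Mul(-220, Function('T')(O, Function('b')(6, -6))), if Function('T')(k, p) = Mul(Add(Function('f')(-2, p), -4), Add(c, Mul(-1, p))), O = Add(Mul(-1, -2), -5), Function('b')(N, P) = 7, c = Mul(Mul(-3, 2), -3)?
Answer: 0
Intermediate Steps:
c = 18 (c = Mul(-6, -3) = 18)
Function('f')(J, v) = 4
O = -3 (O = Add(2, -5) = -3)
Function('T')(k, p) = 0 (Function('T')(k, p) = Mul(Add(4, -4), Add(18, Mul(-1, p))) = Mul(0, Add(18, Mul(-1, p))) = 0)
Mul(-220, Function('T')(O, Function('b')(6, -6))) = Mul(-220, 0) = 0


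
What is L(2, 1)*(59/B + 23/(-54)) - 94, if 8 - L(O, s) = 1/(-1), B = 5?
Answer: 251/30 ≈ 8.3667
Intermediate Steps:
L(O, s) = 9 (L(O, s) = 8 - 1/(-1) = 8 - 1*(-1) = 8 + 1 = 9)
L(2, 1)*(59/B + 23/(-54)) - 94 = 9*(59/5 + 23/(-54)) - 94 = 9*(59*(⅕) + 23*(-1/54)) - 94 = 9*(59/5 - 23/54) - 94 = 9*(3071/270) - 94 = 3071/30 - 94 = 251/30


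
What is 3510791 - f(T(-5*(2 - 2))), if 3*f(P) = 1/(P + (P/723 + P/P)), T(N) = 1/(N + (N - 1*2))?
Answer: 1267395310/361 ≈ 3.5108e+6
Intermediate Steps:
T(N) = 1/(-2 + 2*N) (T(N) = 1/(N + (N - 2)) = 1/(N + (-2 + N)) = 1/(-2 + 2*N))
f(P) = 1/(3*(1 + 724*P/723)) (f(P) = 1/(3*(P + (P/723 + P/P))) = 1/(3*(P + (P*(1/723) + 1))) = 1/(3*(P + (P/723 + 1))) = 1/(3*(P + (1 + P/723))) = 1/(3*(1 + 724*P/723)))
3510791 - f(T(-5*(2 - 2))) = 3510791 - 241/(723 + 724*(1/(2*(-1 - 5*(2 - 2))))) = 3510791 - 241/(723 + 724*(1/(2*(-1 - 5*0)))) = 3510791 - 241/(723 + 724*(1/(2*(-1 + 0)))) = 3510791 - 241/(723 + 724*((½)/(-1))) = 3510791 - 241/(723 + 724*((½)*(-1))) = 3510791 - 241/(723 + 724*(-½)) = 3510791 - 241/(723 - 362) = 3510791 - 241/361 = 1267395310/361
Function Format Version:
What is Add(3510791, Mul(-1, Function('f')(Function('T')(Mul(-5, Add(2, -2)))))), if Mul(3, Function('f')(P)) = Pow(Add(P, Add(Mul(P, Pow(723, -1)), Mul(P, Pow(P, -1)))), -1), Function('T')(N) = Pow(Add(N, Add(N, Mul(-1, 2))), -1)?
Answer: Rational(1267395310, 361) ≈ 3.5108e+6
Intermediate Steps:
Function('T')(N) = Pow(Add(-2, Mul(2, N)), -1) (Function('T')(N) = Pow(Add(N, Add(N, -2)), -1) = Pow(Add(N, Add(-2, N)), -1) = Pow(Add(-2, Mul(2, N)), -1))
Function('f')(P) = Mul(Rational(1, 3), Pow(Add(1, Mul(Rational(724, 723), P)), -1)) (Function('f')(P) = Mul(Rational(1, 3), Pow(Add(P, Add(Mul(P, Pow(723, -1)), Mul(P, Pow(P, -1)))), -1)) = Mul(Rational(1, 3), Pow(Add(P, Add(Mul(P, Rational(1, 723)), 1)), -1)) = Mul(Rational(1, 3), Pow(Add(P, Add(Mul(Rational(1, 723), P), 1)), -1)) = Mul(Rational(1, 3), Pow(Add(P, Add(1, Mul(Rational(1, 723), P))), -1)) = Mul(Rational(1, 3), Pow(Add(1, Mul(Rational(724, 723), P)), -1)))
Add(3510791, Mul(-1, Function('f')(Function('T')(Mul(-5, Add(2, -2)))))) = Add(3510791, Mul(-1, Mul(241, Pow(Add(723, Mul(724, Mul(Rational(1, 2), Pow(Add(-1, Mul(-5, Add(2, -2))), -1)))), -1)))) = Add(3510791, Mul(-1, Mul(241, Pow(Add(723, Mul(724, Mul(Rational(1, 2), Pow(Add(-1, Mul(-5, 0)), -1)))), -1)))) = Add(3510791, Mul(-1, Mul(241, Pow(Add(723, Mul(724, Mul(Rational(1, 2), Pow(Add(-1, 0), -1)))), -1)))) = Add(3510791, Mul(-1, Mul(241, Pow(Add(723, Mul(724, Mul(Rational(1, 2), Pow(-1, -1)))), -1)))) = Add(3510791, Mul(-1, Mul(241, Pow(Add(723, Mul(724, Mul(Rational(1, 2), -1))), -1)))) = Add(3510791, Mul(-1, Mul(241, Pow(Add(723, Mul(724, Rational(-1, 2))), -1)))) = Add(3510791, Mul(-1, Mul(241, Pow(Add(723, -362), -1)))) = Add(3510791, Mul(-1, Mul(241, Pow(361, -1)))) = Add(3510791, Mul(-1, Mul(241, Rational(1, 361)))) = Add(3510791, Mul(-1, Rational(241, 361))) = Add(3510791, Rational(-241, 361)) = Rational(1267395310, 361)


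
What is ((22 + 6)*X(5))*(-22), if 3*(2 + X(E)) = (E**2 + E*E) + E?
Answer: -30184/3 ≈ -10061.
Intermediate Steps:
X(E) = -2 + E/3 + 2*E**2/3 (X(E) = -2 + ((E**2 + E*E) + E)/3 = -2 + ((E**2 + E**2) + E)/3 = -2 + (2*E**2 + E)/3 = -2 + (E + 2*E**2)/3 = -2 + (E/3 + 2*E**2/3) = -2 + E/3 + 2*E**2/3)
((22 + 6)*X(5))*(-22) = ((22 + 6)*(-2 + (1/3)*5 + (2/3)*5**2))*(-22) = (28*(-2 + 5/3 + (2/3)*25))*(-22) = (28*(-2 + 5/3 + 50/3))*(-22) = (28*(49/3))*(-22) = (1372/3)*(-22) = -30184/3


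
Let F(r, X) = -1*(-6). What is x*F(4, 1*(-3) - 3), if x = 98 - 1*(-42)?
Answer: 840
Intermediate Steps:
F(r, X) = 6
x = 140 (x = 98 + 42 = 140)
x*F(4, 1*(-3) - 3) = 140*6 = 840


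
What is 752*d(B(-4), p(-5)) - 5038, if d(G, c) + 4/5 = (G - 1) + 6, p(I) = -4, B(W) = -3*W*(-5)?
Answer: -234998/5 ≈ -47000.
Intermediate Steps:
B(W) = 15*W
d(G, c) = 21/5 + G (d(G, c) = -⅘ + ((G - 1) + 6) = -⅘ + ((-1 + G) + 6) = -⅘ + (5 + G) = 21/5 + G)
752*d(B(-4), p(-5)) - 5038 = 752*(21/5 + 15*(-4)) - 5038 = 752*(21/5 - 60) - 5038 = 752*(-279/5) - 5038 = -209808/5 - 5038 = -234998/5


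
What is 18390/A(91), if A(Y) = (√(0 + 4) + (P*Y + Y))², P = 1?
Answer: 9195/16928 ≈ 0.54318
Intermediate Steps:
A(Y) = (2 + 2*Y)² (A(Y) = (√(0 + 4) + (1*Y + Y))² = (√4 + (Y + Y))² = (2 + 2*Y)²)
18390/A(91) = 18390/((4*(1 + 91)²)) = 18390/((4*92²)) = 18390/((4*8464)) = 18390/33856 = 18390*(1/33856) = 9195/16928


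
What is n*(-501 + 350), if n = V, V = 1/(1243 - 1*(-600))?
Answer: -151/1843 ≈ -0.081932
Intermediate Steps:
V = 1/1843 (V = 1/(1243 + 600) = 1/1843 ≈ 0.00054259)
n = 1/1843 ≈ 0.00054259
n*(-501 + 350) = (-501 + 350)/1843 = (1/1843)*(-151) = -151/1843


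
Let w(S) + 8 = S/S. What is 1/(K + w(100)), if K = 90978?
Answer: 1/90971 ≈ 1.0993e-5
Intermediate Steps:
w(S) = -7 (w(S) = -8 + S/S = -8 + 1 = -7)
1/(K + w(100)) = 1/(90978 - 7) = 1/90971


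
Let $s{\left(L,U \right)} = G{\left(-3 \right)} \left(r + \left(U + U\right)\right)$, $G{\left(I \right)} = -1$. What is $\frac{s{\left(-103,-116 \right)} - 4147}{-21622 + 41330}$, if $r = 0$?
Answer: $- \frac{3915}{19708} \approx -0.19865$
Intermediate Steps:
$s{\left(L,U \right)} = - 2 U$ ($s{\left(L,U \right)} = - (0 + \left(U + U\right)) = - (0 + 2 U) = - 2 U$)
$\frac{s{\left(-103,-116 \right)} - 4147}{-21622 + 41330} = \frac{\left(-2\right) \left(-116\right) - 4147}{-21622 + 41330} = \frac{232 - 4147}{19708} = \left(-3915\right) \frac{1}{19708} = - \frac{3915}{19708}$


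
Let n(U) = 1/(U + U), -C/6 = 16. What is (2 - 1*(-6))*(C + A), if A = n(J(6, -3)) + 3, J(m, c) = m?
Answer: -2230/3 ≈ -743.33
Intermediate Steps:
C = -96 (C = -6*16 = -96)
n(U) = 1/(2*U)
A = 37/12 (A = (½)/6 + 3 = (½)*(⅙) + 3 = 1/12 + 3 = 37/12 ≈ 3.0833)
(2 - 1*(-6))*(C + A) = (2 - 1*(-6))*(-96 + 37/12) = (2 + 6)*(-1115/12) = 8*(-1115/12) = -2230/3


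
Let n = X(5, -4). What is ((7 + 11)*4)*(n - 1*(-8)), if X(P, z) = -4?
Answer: 288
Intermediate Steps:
n = -4
((7 + 11)*4)*(n - 1*(-8)) = ((7 + 11)*4)*(-4 - 1*(-8)) = (18*4)*(-4 + 8) = 72*4 = 288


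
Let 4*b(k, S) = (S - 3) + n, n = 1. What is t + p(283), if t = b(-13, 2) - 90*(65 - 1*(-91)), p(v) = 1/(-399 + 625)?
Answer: -3173039/226 ≈ -14040.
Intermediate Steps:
p(v) = 1/226
b(k, S) = -½ + S/4 (b(k, S) = ((S - 3) + 1)/4 = ((-3 + S) + 1)/4 = (-2 + S)/4 = -½ + S/4)
t = -14040 (t = (-½ + (¼)*2) - 90*(65 - 1*(-91)) = (-½ + ½) - 90*(65 + 91) = 0 - 90*156 = 0 - 14040 = -14040)
t + p(283) = -14040 + 1/226 = -3173039/226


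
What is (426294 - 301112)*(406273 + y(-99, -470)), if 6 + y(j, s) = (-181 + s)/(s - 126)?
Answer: 15155520793753/298 ≈ 5.0857e+10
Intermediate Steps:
y(j, s) = -6 + (-181 + s)/(-126 + s) (y(j, s) = -6 + (-181 + s)/(s - 126) = -6 + (-181 + s)/(-126 + s))
(426294 - 301112)*(406273 + y(-99, -470)) = (426294 - 301112)*(406273 + 5*(115 - 1*(-470))/(-126 - 470)) = 125182*(406273 + 5*(115 + 470)/(-596)) = 125182*(406273 + 5*(-1/596)*585) = 125182*(406273 - 2925/596) = 125182*(242135783/596) = 15155520793753/298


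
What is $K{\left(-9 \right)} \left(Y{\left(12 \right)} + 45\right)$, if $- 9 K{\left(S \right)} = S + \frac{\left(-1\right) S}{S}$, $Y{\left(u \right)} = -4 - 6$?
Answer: $\frac{350}{9} \approx 38.889$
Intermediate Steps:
$Y{\left(u \right)} = -10$ ($Y{\left(u \right)} = -4 - 6 = -10$)
$K{\left(S \right)} = \frac{1}{9} - \frac{S}{9}$ ($K{\left(S \right)} = - \frac{S + \frac{\left(-1\right) S}{S}}{9} = - \frac{S - 1}{9} = - \frac{-1 + S}{9} = \frac{1}{9} - \frac{S}{9}$)
$K{\left(-9 \right)} \left(Y{\left(12 \right)} + 45\right) = \left(\frac{1}{9} - -1\right) \left(-10 + 45\right) = \left(\frac{1}{9} + 1\right) 35 = \frac{10}{9} \cdot 35 = \frac{350}{9}$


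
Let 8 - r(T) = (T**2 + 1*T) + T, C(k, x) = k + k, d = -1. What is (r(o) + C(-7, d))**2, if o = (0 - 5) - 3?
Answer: 2916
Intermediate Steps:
C(k, x) = 2*k
o = -8 (o = -5 - 3 = -8)
r(T) = 8 - T**2 - 2*T (r(T) = 8 - ((T**2 + 1*T) + T) = 8 - ((T**2 + T) + T) = 8 - ((T + T**2) + T) = 8 - (T**2 + 2*T) = 8 + (-T**2 - 2*T) = 8 - T**2 - 2*T)
(r(o) + C(-7, d))**2 = ((8 - 1*(-8)**2 - 2*(-8)) + 2*(-7))**2 = ((8 - 1*64 + 16) - 14)**2 = ((8 - 64 + 16) - 14)**2 = (-40 - 14)**2 = (-54)**2 = 2916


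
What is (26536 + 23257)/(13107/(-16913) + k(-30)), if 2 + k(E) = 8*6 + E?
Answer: 842149009/257501 ≈ 3270.5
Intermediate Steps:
k(E) = 46 + E (k(E) = -2 + (8*6 + E) = -2 + (48 + E) = 46 + E)
(26536 + 23257)/(13107/(-16913) + k(-30)) = (26536 + 23257)/(13107/(-16913) + (46 - 30)) = 49793/(13107*(-1/16913) + 16) = 49793/(-13107/16913 + 16) = 49793/(257501/16913) = 49793*(16913/257501) = 842149009/257501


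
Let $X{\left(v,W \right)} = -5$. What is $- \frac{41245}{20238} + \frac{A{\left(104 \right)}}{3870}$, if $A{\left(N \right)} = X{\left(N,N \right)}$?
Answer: $- \frac{2661989}{1305351} \approx -2.0393$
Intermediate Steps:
$A{\left(N \right)} = -5$
$- \frac{41245}{20238} + \frac{A{\left(104 \right)}}{3870} = - \frac{41245}{20238} - \frac{5}{3870} = \left(-41245\right) \frac{1}{20238} - \frac{1}{774} = - \frac{41245}{20238} - \frac{1}{774} = - \frac{2661989}{1305351}$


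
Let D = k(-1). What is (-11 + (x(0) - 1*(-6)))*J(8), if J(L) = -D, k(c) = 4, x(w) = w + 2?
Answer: 12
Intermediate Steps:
x(w) = 2 + w
D = 4
J(L) = -4 (J(L) = -1*4 = -4)
(-11 + (x(0) - 1*(-6)))*J(8) = (-11 + ((2 + 0) - 1*(-6)))*(-4) = (-11 + (2 + 6))*(-4) = (-11 + 8)*(-4) = -3*(-4) = 12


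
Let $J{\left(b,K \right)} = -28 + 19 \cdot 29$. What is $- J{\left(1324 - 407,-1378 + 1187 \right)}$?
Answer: $-523$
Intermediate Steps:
$J{\left(b,K \right)} = 523$ ($J{\left(b,K \right)} = -28 + 551 = 523$)
$- J{\left(1324 - 407,-1378 + 1187 \right)} = \left(-1\right) 523 = -523$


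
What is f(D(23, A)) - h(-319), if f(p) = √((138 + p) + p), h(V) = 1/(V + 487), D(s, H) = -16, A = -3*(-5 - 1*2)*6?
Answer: -1/168 + √106 ≈ 10.290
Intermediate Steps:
A = 126 (A = -3*(-5 - 2)*6 = -3*(-7)*6 = 21*6 = 126)
h(V) = 1/(487 + V)
f(p) = √(138 + 2*p)
f(D(23, A)) - h(-319) = √(138 + 2*(-16)) - 1/(487 - 319) = √(138 - 32) - 1/168 = √106 - 1*1/168 = √106 - 1/168 = -1/168 + √106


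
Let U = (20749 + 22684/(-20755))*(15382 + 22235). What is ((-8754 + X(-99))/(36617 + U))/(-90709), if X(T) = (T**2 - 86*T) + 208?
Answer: -202755595/1469440288321440398 ≈ -1.3798e-10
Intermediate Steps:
X(T) = 208 + T**2 - 86*T
U = 16198738281387/20755 (U = (20749 + 22684*(-1/20755))*37617 = (20749 - 22684/20755)*37617 = (430622811/20755)*37617 = 16198738281387/20755 ≈ 7.8047e+8)
((-8754 + X(-99))/(36617 + U))/(-90709) = ((-8754 + (208 + (-99)**2 - 86*(-99)))/(36617 + 16198738281387/20755))/(-90709) = ((-8754 + (208 + 9801 + 8514))/(16199498267222/20755))*(-1/90709) = ((-8754 + 18523)*(20755/16199498267222))*(-1/90709) = (9769*(20755/16199498267222))*(-1/90709) = (202755595/16199498267222)*(-1/90709) = -202755595/1469440288321440398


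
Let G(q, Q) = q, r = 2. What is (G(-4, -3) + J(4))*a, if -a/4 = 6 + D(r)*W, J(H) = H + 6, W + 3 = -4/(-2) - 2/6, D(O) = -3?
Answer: -240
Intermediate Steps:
W = -4/3 (W = -3 + (-4/(-2) - 2/6) = -3 + (-4*(-1/2) - 2*1/6) = -3 + (2 - 1/3) = -3 + 5/3 = -4/3 ≈ -1.3333)
J(H) = 6 + H
a = -40 (a = -4*(6 - 3*(-4/3)) = -4*(6 + 4) = -4*10 = -40)
(G(-4, -3) + J(4))*a = (-4 + (6 + 4))*(-40) = (-4 + 10)*(-40) = 6*(-40) = -240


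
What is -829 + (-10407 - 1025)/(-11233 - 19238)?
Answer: -25249027/30471 ≈ -828.63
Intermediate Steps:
-829 + (-10407 - 1025)/(-11233 - 19238) = -829 - 11432/(-30471) = -829 - 11432*(-1/30471) = -829 + 11432/30471 = -25249027/30471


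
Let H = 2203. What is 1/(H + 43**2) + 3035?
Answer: 12297821/4052 ≈ 3035.0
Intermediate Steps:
1/(H + 43**2) + 3035 = 1/(2203 + 43**2) + 3035 = 1/(2203 + 1849) + 3035 = 1/4052 + 3035 = 12297821/4052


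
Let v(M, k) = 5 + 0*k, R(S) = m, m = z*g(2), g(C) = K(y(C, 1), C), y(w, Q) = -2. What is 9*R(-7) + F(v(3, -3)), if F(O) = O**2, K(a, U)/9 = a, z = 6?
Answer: -947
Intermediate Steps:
K(a, U) = 9*a
g(C) = -18 (g(C) = 9*(-2) = -18)
m = -108 (m = 6*(-18) = -108)
R(S) = -108
v(M, k) = 5 (v(M, k) = 5 + 0 = 5)
9*R(-7) + F(v(3, -3)) = 9*(-108) + 5**2 = -972 + 25 = -947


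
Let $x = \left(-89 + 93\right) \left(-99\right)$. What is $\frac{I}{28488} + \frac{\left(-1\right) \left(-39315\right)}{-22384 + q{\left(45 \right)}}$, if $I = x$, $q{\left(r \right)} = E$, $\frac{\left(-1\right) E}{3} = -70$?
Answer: $- \frac{23516388}{13160269} \approx -1.7869$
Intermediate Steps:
$E = 210$ ($E = \left(-3\right) \left(-70\right) = 210$)
$q{\left(r \right)} = 210$
$x = -396$ ($x = 4 \left(-99\right) = -396$)
$I = -396$
$\frac{I}{28488} + \frac{\left(-1\right) \left(-39315\right)}{-22384 + q{\left(45 \right)}} = - \frac{396}{28488} + \frac{\left(-1\right) \left(-39315\right)}{-22384 + 210} = \left(-396\right) \frac{1}{28488} + \frac{39315}{-22174} = - \frac{33}{2374} + 39315 \left(- \frac{1}{22174}\right) = - \frac{33}{2374} - \frac{39315}{22174} = - \frac{23516388}{13160269}$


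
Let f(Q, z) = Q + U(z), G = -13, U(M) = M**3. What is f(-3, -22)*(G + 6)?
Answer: 74557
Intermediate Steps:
f(Q, z) = Q + z**3
f(-3, -22)*(G + 6) = (-3 + (-22)**3)*(-13 + 6) = (-3 - 10648)*(-7) = -10651*(-7) = 74557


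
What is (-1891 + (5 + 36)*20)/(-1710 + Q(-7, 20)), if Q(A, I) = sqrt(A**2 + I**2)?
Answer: 1831410/2923651 + 1071*sqrt(449)/2923651 ≈ 0.63417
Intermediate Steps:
(-1891 + (5 + 36)*20)/(-1710 + Q(-7, 20)) = (-1891 + (5 + 36)*20)/(-1710 + sqrt((-7)**2 + 20**2)) = (-1891 + 41*20)/(-1710 + sqrt(49 + 400)) = (-1891 + 820)/(-1710 + sqrt(449)) = -1071/(-1710 + sqrt(449))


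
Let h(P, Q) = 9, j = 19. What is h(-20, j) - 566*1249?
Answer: -706925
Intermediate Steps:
h(-20, j) - 566*1249 = 9 - 566*1249 = 9 - 706934 = -706925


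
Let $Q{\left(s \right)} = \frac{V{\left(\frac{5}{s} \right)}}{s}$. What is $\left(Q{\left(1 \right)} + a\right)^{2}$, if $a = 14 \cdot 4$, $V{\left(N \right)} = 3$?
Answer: $3481$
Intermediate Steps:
$Q{\left(s \right)} = \frac{3}{s}$
$a = 56$
$\left(Q{\left(1 \right)} + a\right)^{2} = \left(\frac{3}{1} + 56\right)^{2} = \left(3 \cdot 1 + 56\right)^{2} = \left(3 + 56\right)^{2} = 59^{2} = 3481$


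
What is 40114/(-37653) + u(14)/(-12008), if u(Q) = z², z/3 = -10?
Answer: -128894153/113034306 ≈ -1.1403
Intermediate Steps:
z = -30 (z = 3*(-10) = -30)
u(Q) = 900 (u(Q) = (-30)² = 900)
40114/(-37653) + u(14)/(-12008) = 40114/(-37653) + 900/(-12008) = 40114*(-1/37653) + 900*(-1/12008) = -40114/37653 - 225/3002 = -128894153/113034306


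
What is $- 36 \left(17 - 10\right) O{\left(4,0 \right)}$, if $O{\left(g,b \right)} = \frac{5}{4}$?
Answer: $-315$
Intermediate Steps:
$O{\left(g,b \right)} = \frac{5}{4}$ ($O{\left(g,b \right)} = 5 \cdot \frac{1}{4} = \frac{5}{4}$)
$- 36 \left(17 - 10\right) O{\left(4,0 \right)} = - 36 \left(17 - 10\right) \frac{5}{4} = \left(-36\right) 7 \cdot \frac{5}{4} = \left(-252\right) \frac{5}{4} = -315$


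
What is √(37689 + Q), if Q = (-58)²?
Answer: √41053 ≈ 202.62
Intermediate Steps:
Q = 3364
√(37689 + Q) = √(37689 + 3364) = √41053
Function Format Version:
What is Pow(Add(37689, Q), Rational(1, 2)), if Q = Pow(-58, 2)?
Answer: Pow(41053, Rational(1, 2)) ≈ 202.62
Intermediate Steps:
Q = 3364
Pow(Add(37689, Q), Rational(1, 2)) = Pow(Add(37689, 3364), Rational(1, 2)) = Pow(41053, Rational(1, 2))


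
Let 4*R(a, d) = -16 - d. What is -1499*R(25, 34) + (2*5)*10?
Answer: 37675/2 ≈ 18838.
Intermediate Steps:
R(a, d) = -4 - d/4 (R(a, d) = (-16 - d)/4 = -4 - d/4)
-1499*R(25, 34) + (2*5)*10 = -1499*(-4 - ¼*34) + (2*5)*10 = -1499*(-4 - 17/2) + 10*10 = -1499*(-25/2) + 100 = 37475/2 + 100 = 37675/2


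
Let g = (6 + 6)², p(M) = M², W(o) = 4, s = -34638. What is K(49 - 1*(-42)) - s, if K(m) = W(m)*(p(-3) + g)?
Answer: 35250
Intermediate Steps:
g = 144 (g = 12² = 144)
K(m) = 612 (K(m) = 4*((-3)² + 144) = 4*(9 + 144) = 4*153 = 612)
K(49 - 1*(-42)) - s = 612 - 1*(-34638) = 612 + 34638 = 35250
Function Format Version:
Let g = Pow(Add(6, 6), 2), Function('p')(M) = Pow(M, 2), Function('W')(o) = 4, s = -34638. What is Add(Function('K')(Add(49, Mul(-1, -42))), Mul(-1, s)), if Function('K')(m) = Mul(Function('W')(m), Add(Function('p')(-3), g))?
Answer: 35250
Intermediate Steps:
g = 144 (g = Pow(12, 2) = 144)
Function('K')(m) = 612 (Function('K')(m) = Mul(4, Add(Pow(-3, 2), 144)) = Mul(4, Add(9, 144)) = Mul(4, 153) = 612)
Add(Function('K')(Add(49, Mul(-1, -42))), Mul(-1, s)) = Add(612, Mul(-1, -34638)) = Add(612, 34638) = 35250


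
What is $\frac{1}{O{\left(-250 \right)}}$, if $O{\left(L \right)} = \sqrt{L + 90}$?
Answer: $- \frac{i \sqrt{10}}{40} \approx - 0.079057 i$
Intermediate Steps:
$O{\left(L \right)} = \sqrt{90 + L}$
$\frac{1}{O{\left(-250 \right)}} = \frac{1}{\sqrt{90 - 250}} = \frac{1}{\sqrt{-160}} = \frac{1}{4 i \sqrt{10}} = - \frac{i \sqrt{10}}{40}$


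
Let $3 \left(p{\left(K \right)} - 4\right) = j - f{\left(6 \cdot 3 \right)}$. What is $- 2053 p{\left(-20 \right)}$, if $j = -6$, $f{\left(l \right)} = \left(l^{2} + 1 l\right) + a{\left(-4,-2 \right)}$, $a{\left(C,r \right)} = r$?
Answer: $\frac{685702}{3} \approx 2.2857 \cdot 10^{5}$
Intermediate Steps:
$f{\left(l \right)} = -2 + l + l^{2}$ ($f{\left(l \right)} = \left(l^{2} + 1 l\right) - 2 = \left(l^{2} + l\right) - 2 = \left(l + l^{2}\right) - 2 = -2 + l + l^{2}$)
$p{\left(K \right)} = - \frac{334}{3}$ ($p{\left(K \right)} = 4 + \frac{-6 - \left(-2 + 6 \cdot 3 + \left(6 \cdot 3\right)^{2}\right)}{3} = 4 + \frac{-6 - \left(-2 + 18 + 18^{2}\right)}{3} = 4 + \frac{-6 - \left(-2 + 18 + 324\right)}{3} = 4 + \frac{-6 - 340}{3} = 4 + \frac{1}{3} \left(-346\right) = 4 - \frac{346}{3} = - \frac{334}{3}$)
$- 2053 p{\left(-20 \right)} = \left(-2053\right) \left(- \frac{334}{3}\right) = \frac{685702}{3}$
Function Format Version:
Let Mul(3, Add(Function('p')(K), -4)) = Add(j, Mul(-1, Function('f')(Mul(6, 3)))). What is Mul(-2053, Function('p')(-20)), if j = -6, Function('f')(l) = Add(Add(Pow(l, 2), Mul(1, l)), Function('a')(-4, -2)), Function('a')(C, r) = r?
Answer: Rational(685702, 3) ≈ 2.2857e+5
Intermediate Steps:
Function('f')(l) = Add(-2, l, Pow(l, 2)) (Function('f')(l) = Add(Add(Pow(l, 2), Mul(1, l)), -2) = Add(Add(Pow(l, 2), l), -2) = Add(Add(l, Pow(l, 2)), -2) = Add(-2, l, Pow(l, 2)))
Function('p')(K) = Rational(-334, 3) (Function('p')(K) = Add(4, Mul(Rational(1, 3), Add(-6, Mul(-1, Add(-2, Mul(6, 3), Pow(Mul(6, 3), 2)))))) = Add(4, Mul(Rational(1, 3), Add(-6, Mul(-1, Add(-2, 18, Pow(18, 2)))))) = Add(4, Mul(Rational(1, 3), Add(-6, Mul(-1, Add(-2, 18, 324))))) = Add(4, Mul(Rational(1, 3), Add(-6, Mul(-1, 340)))) = Add(4, Mul(Rational(1, 3), Add(-6, -340))) = Add(4, Mul(Rational(1, 3), -346)) = Add(4, Rational(-346, 3)) = Rational(-334, 3))
Mul(-2053, Function('p')(-20)) = Mul(-2053, Rational(-334, 3)) = Rational(685702, 3)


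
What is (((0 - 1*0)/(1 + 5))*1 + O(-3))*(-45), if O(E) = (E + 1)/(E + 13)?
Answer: 9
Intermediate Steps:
O(E) = (1 + E)/(13 + E)
(((0 - 1*0)/(1 + 5))*1 + O(-3))*(-45) = (((0 - 1*0)/(1 + 5))*1 + (1 - 3)/(13 - 3))*(-45) = (((0 + 0)/6)*1 - 2/10)*(-45) = ((0*(⅙))*1 + (⅒)*(-2))*(-45) = (0*1 - ⅕)*(-45) = (0 - ⅕)*(-45) = -⅕*(-45) = 9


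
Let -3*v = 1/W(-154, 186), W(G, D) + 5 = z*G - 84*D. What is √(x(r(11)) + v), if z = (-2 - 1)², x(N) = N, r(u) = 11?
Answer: 2*√7165390830/51045 ≈ 3.3166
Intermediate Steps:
z = 9 (z = (-3)² = 9)
W(G, D) = -5 - 84*D + 9*G (W(G, D) = -5 + (9*G - 84*D) = -5 + (-84*D + 9*G) = -5 - 84*D + 9*G)
v = 1/51045 (v = -1/(3*(-5 - 84*186 + 9*(-154))) = -1/(3*(-5 - 15624 - 1386)) = -⅓/(-17015) = -⅓*(-1/17015) = 1/51045 ≈ 1.9591e-5)
√(x(r(11)) + v) = √(11 + 1/51045) = √(561496/51045) = 2*√7165390830/51045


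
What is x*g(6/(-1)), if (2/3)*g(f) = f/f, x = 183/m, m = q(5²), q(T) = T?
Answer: 549/50 ≈ 10.980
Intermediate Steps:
m = 25 (m = 5² = 25)
x = 183/25 ≈ 7.3200
g(f) = 3/2 (g(f) = 3*(f/f)/2 = (3/2)*1 = 3/2)
x*g(6/(-1)) = (183/25)*(3/2) = 549/50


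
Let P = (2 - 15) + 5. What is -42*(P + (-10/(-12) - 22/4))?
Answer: 532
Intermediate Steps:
P = -8 (P = -13 + 5 = -8)
-42*(P + (-10/(-12) - 22/4)) = -42*(-8 + (-10/(-12) - 22/4)) = -42*(-8 + (-10*(-1/12) - 22*1/4)) = -42*(-8 + (5/6 - 11/2)) = -42*(-8 - 14/3) = -42*(-38/3) = 532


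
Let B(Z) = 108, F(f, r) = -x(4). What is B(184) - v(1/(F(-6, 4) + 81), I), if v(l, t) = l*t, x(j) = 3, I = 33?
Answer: 2797/26 ≈ 107.58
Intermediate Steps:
F(f, r) = -3 (F(f, r) = -1*3 = -3)
B(184) - v(1/(F(-6, 4) + 81), I) = 108 - 33/(-3 + 81) = 108 - 33/78 = 108 - 1*11/26 = 108 - 11/26 = 2797/26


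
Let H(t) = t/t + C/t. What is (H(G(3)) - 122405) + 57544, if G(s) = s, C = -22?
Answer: -194602/3 ≈ -64867.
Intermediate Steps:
H(t) = 1 - 22/t (H(t) = t/t - 22/t = 1 - 22/t)
(H(G(3)) - 122405) + 57544 = ((-22 + 3)/3 - 122405) + 57544 = ((1/3)*(-19) - 122405) + 57544 = (-19/3 - 122405) + 57544 = -367234/3 + 57544 = -194602/3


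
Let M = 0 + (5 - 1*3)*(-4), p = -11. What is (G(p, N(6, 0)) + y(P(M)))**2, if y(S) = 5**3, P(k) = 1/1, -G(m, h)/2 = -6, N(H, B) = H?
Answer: 18769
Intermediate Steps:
G(m, h) = 12 (G(m, h) = -2*(-6) = 12)
M = -8 (M = 0 + (5 - 3)*(-4) = 0 + 2*(-4) = 0 - 8 = -8)
P(k) = 1
y(S) = 125
(G(p, N(6, 0)) + y(P(M)))**2 = (12 + 125)**2 = 137**2 = 18769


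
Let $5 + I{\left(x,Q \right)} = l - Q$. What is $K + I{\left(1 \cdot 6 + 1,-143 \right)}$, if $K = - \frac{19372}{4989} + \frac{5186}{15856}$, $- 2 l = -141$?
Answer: $\frac{8106112393}{39552792} \approx 204.94$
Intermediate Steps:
$l = \frac{141}{2}$ ($l = \left(- \frac{1}{2}\right) \left(-141\right) = \frac{141}{2} \approx 70.5$)
$I{\left(x,Q \right)} = \frac{131}{2} - Q$ ($I{\left(x,Q \right)} = -5 - \left(- \frac{141}{2} + Q\right) = \frac{131}{2} - Q$)
$K = - \frac{140644739}{39552792}$ ($K = \left(-19372\right) \frac{1}{4989} + 5186 \cdot \frac{1}{15856} = - \frac{19372}{4989} + \frac{2593}{7928} = - \frac{140644739}{39552792} \approx -3.5559$)
$K + I{\left(1 \cdot 6 + 1,-143 \right)} = - \frac{140644739}{39552792} + \left(\frac{131}{2} - -143\right) = - \frac{140644739}{39552792} + \left(\frac{131}{2} + 143\right) = - \frac{140644739}{39552792} + \frac{417}{2} = \frac{8106112393}{39552792}$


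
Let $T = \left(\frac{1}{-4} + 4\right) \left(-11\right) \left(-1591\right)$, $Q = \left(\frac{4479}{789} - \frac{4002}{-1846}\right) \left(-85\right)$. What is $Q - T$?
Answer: $- \frac{64372716415}{970996} \approx -66296.0$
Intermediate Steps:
$Q = - \frac{161865670}{242749}$ ($Q = \left(4479 \cdot \frac{1}{789} - - \frac{2001}{923}\right) \left(-85\right) = \left(\frac{1493}{263} + \frac{2001}{923}\right) \left(-85\right) = \frac{1904302}{242749} \left(-85\right) = - \frac{161865670}{242749} \approx -666.8$)
$T = \frac{262515}{4}$ ($T = \left(- \frac{1}{4} + 4\right) \left(-11\right) \left(-1591\right) = \frac{15}{4} \left(-11\right) \left(-1591\right) = \left(- \frac{165}{4}\right) \left(-1591\right) = \frac{262515}{4} \approx 65629.0$)
$Q - T = - \frac{161865670}{242749} - \frac{262515}{4} = - \frac{64372716415}{970996}$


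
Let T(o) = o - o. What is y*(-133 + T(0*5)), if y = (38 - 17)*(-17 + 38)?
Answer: -58653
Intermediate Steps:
y = 441 (y = 21*21 = 441)
T(o) = 0
y*(-133 + T(0*5)) = 441*(-133 + 0) = 441*(-133) = -58653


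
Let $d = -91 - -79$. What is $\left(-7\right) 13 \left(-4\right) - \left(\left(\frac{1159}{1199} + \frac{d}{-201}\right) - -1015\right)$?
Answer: $- \frac{52379232}{80333} \approx -652.03$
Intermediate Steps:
$d = -12$ ($d = -91 + 79 = -12$)
$\left(-7\right) 13 \left(-4\right) - \left(\left(\frac{1159}{1199} + \frac{d}{-201}\right) - -1015\right) = \left(-7\right) 13 \left(-4\right) - \left(\left(\frac{1159}{1199} - \frac{12}{-201}\right) - -1015\right) = \left(-91\right) \left(-4\right) - \left(\left(1159 \cdot \frac{1}{1199} - - \frac{4}{67}\right) + 1015\right) = 364 - \left(\left(\frac{1159}{1199} + \frac{4}{67}\right) + 1015\right) = 364 - \left(\frac{82449}{80333} + 1015\right) = 364 - \frac{81620444}{80333} = - \frac{52379232}{80333}$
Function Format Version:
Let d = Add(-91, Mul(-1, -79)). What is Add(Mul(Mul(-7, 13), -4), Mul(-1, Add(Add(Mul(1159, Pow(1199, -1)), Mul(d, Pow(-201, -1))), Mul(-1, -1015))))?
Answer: Rational(-52379232, 80333) ≈ -652.03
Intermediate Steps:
d = -12 (d = Add(-91, 79) = -12)
Add(Mul(Mul(-7, 13), -4), Mul(-1, Add(Add(Mul(1159, Pow(1199, -1)), Mul(d, Pow(-201, -1))), Mul(-1, -1015)))) = Add(Mul(Mul(-7, 13), -4), Mul(-1, Add(Add(Mul(1159, Pow(1199, -1)), Mul(-12, Pow(-201, -1))), Mul(-1, -1015)))) = Add(Mul(-91, -4), Mul(-1, Add(Add(Mul(1159, Rational(1, 1199)), Mul(-12, Rational(-1, 201))), 1015))) = Add(364, Mul(-1, Add(Add(Rational(1159, 1199), Rational(4, 67)), 1015))) = Add(364, Mul(-1, Add(Rational(82449, 80333), 1015))) = Add(364, Mul(-1, Rational(81620444, 80333))) = Add(364, Rational(-81620444, 80333)) = Rational(-52379232, 80333)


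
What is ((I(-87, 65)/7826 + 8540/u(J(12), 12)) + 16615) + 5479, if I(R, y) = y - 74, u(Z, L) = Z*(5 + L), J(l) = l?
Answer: 8834997895/399126 ≈ 22136.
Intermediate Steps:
I(R, y) = -74 + y
((I(-87, 65)/7826 + 8540/u(J(12), 12)) + 16615) + 5479 = (((-74 + 65)/7826 + 8540/((12*(5 + 12)))) + 16615) + 5479 = ((-9*1/7826 + 8540/((12*17))) + 16615) + 5479 = ((-9/7826 + 8540/204) + 16615) + 5479 = ((-9/7826 + 8540*(1/204)) + 16615) + 5479 = ((-9/7826 + 2135/51) + 16615) + 5479 = (16708051/399126 + 16615) + 5479 = 6648186541/399126 + 5479 = 8834997895/399126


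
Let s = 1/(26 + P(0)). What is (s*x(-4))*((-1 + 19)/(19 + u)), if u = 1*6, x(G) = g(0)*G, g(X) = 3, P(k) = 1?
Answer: -8/25 ≈ -0.32000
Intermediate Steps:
x(G) = 3*G
u = 6
s = 1/27 (s = 1/(26 + 1) = 1/27 ≈ 0.037037)
(s*x(-4))*((-1 + 19)/(19 + u)) = ((3*(-4))/27)*((-1 + 19)/(19 + 6)) = ((1/27)*(-12))*(18/25) = -8/25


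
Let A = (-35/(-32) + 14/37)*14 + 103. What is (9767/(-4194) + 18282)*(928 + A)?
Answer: 47727989014373/2482848 ≈ 1.9223e+7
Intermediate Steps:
A = 73177/592 (A = (-35*(-1/32) + 14*(1/37))*14 + 103 = (35/32 + 14/37)*14 + 103 = (1743/1184)*14 + 103 = 12201/592 + 103 = 73177/592 ≈ 123.61)
(9767/(-4194) + 18282)*(928 + A) = (9767/(-4194) + 18282)*(928 + 73177/592) = (9767*(-1/4194) + 18282)*(622553/592) = (-9767/4194 + 18282)*(622553/592) = (76664941/4194)*(622553/592) = 47727989014373/2482848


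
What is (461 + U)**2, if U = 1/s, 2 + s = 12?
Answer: 21261321/100 ≈ 2.1261e+5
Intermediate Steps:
s = 10 (s = -2 + 12 = 10)
U = 1/10 ≈ 0.10000
(461 + U)**2 = (461 + 1/10)**2 = (4611/10)**2 = 21261321/100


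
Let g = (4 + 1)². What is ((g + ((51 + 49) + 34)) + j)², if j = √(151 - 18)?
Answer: (159 + √133)² ≈ 29081.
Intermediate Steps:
g = 25 (g = 5² = 25)
j = √133 ≈ 11.533
((g + ((51 + 49) + 34)) + j)² = ((25 + ((51 + 49) + 34)) + √133)² = ((25 + (100 + 34)) + √133)² = ((25 + 134) + √133)² = (159 + √133)²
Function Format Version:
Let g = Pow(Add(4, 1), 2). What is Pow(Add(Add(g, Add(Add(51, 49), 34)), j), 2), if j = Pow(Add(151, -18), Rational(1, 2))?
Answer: Pow(Add(159, Pow(133, Rational(1, 2))), 2) ≈ 29081.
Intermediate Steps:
g = 25 (g = Pow(5, 2) = 25)
j = Pow(133, Rational(1, 2)) ≈ 11.533
Pow(Add(Add(g, Add(Add(51, 49), 34)), j), 2) = Pow(Add(Add(25, Add(Add(51, 49), 34)), Pow(133, Rational(1, 2))), 2) = Pow(Add(Add(25, Add(100, 34)), Pow(133, Rational(1, 2))), 2) = Pow(Add(Add(25, 134), Pow(133, Rational(1, 2))), 2) = Pow(Add(159, Pow(133, Rational(1, 2))), 2)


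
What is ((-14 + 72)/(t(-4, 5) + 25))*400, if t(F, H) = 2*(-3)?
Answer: 23200/19 ≈ 1221.1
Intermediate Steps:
t(F, H) = -6
((-14 + 72)/(t(-4, 5) + 25))*400 = ((-14 + 72)/(-6 + 25))*400 = (58/19)*400 = 23200/19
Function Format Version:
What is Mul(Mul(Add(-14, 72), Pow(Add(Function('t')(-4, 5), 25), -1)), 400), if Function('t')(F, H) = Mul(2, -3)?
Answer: Rational(23200, 19) ≈ 1221.1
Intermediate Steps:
Function('t')(F, H) = -6
Mul(Mul(Add(-14, 72), Pow(Add(Function('t')(-4, 5), 25), -1)), 400) = Mul(Mul(Add(-14, 72), Pow(Add(-6, 25), -1)), 400) = Mul(Mul(58, Pow(19, -1)), 400) = Mul(Mul(58, Rational(1, 19)), 400) = Mul(Rational(58, 19), 400) = Rational(23200, 19)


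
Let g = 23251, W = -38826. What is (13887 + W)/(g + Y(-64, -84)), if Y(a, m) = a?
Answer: -8313/7729 ≈ -1.0756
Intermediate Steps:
(13887 + W)/(g + Y(-64, -84)) = (13887 - 38826)/(23251 - 64) = -24939/23187 = -24939*1/23187 = -8313/7729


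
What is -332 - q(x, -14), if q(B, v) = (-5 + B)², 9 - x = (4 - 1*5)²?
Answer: -341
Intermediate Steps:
x = 8 (x = 9 - (4 - 1*5)² = 9 - (4 - 5)² = 9 - 1*(-1)² = 9 - 1*1 = 9 - 1 = 8)
-332 - q(x, -14) = -332 - (-5 + 8)² = -332 - 1*3² = -332 - 1*9 = -332 - 9 = -341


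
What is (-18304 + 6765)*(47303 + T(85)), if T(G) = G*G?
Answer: -629198592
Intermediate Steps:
T(G) = G**2
(-18304 + 6765)*(47303 + T(85)) = (-18304 + 6765)*(47303 + 85**2) = -11539*(47303 + 7225) = -11539*54528 = -629198592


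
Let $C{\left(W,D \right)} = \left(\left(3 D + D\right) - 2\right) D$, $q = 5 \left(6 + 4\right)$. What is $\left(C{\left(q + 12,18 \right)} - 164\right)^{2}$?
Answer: $1201216$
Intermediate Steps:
$q = 50$ ($q = 5 \cdot 10 = 50$)
$C{\left(W,D \right)} = D \left(-2 + 4 D\right)$ ($C{\left(W,D \right)} = \left(4 D - 2\right) D = \left(-2 + 4 D\right) D = D \left(-2 + 4 D\right)$)
$\left(C{\left(q + 12,18 \right)} - 164\right)^{2} = \left(2 \cdot 18 \left(-1 + 2 \cdot 18\right) - 164\right)^{2} = \left(2 \cdot 18 \left(-1 + 36\right) - 164\right)^{2} = \left(2 \cdot 18 \cdot 35 - 164\right)^{2} = \left(1260 - 164\right)^{2} = 1096^{2} = 1201216$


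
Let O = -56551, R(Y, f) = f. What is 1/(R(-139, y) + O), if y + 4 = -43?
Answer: -1/56598 ≈ -1.7668e-5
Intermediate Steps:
y = -47 (y = -4 - 43 = -47)
1/(R(-139, y) + O) = 1/(-47 - 56551) = 1/(-56598) = -1/56598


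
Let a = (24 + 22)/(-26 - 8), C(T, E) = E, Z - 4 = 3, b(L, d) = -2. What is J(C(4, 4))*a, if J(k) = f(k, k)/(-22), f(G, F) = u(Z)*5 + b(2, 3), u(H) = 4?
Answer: 207/187 ≈ 1.1070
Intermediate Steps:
Z = 7 (Z = 4 + 3 = 7)
f(G, F) = 18 (f(G, F) = 4*5 - 2 = 20 - 2 = 18)
a = -23/17 (a = 46/(-34) = 46*(-1/34) = -23/17 ≈ -1.3529)
J(k) = -9/11 (J(k) = 18/(-22) = 18*(-1/22) = -9/11)
J(C(4, 4))*a = -9/11*(-23/17) = 207/187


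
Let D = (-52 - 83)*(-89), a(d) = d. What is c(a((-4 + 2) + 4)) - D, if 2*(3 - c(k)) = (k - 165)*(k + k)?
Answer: -11686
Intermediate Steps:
c(k) = 3 - k*(-165 + k) (c(k) = 3 - (k - 165)*(k + k)/2 = 3 - (-165 + k)*2*k/2 = 3 - k*(-165 + k))
D = 12015 (D = -135*(-89) = 12015)
c(a((-4 + 2) + 4)) - D = (3 - ((-4 + 2) + 4)**2 + 165*((-4 + 2) + 4)) - 1*12015 = (3 - (-2 + 4)**2 + 165*(-2 + 4)) - 12015 = (3 - 1*2**2 + 165*2) - 12015 = (3 - 1*4 + 330) - 12015 = (3 - 4 + 330) - 12015 = 329 - 12015 = -11686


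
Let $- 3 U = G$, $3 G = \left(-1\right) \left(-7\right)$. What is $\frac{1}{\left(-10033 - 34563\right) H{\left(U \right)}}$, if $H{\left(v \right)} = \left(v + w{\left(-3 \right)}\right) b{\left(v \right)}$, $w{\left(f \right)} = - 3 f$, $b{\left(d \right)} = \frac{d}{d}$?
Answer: $- \frac{9}{3300104} \approx -2.7272 \cdot 10^{-6}$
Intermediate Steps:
$G = \frac{7}{3}$ ($G = \frac{\left(-1\right) \left(-7\right)}{3} = \frac{1}{3} \cdot 7 = \frac{7}{3} \approx 2.3333$)
$b{\left(d \right)} = 1$
$U = - \frac{7}{9}$ ($U = \left(- \frac{1}{3}\right) \frac{7}{3} = - \frac{7}{9} \approx -0.77778$)
$H{\left(v \right)} = 9 + v$ ($H{\left(v \right)} = \left(v - -9\right) 1 = \left(v + 9\right) 1 = \left(9 + v\right) 1 = 9 + v$)
$\frac{1}{\left(-10033 - 34563\right) H{\left(U \right)}} = \frac{1}{\left(-10033 - 34563\right) \left(9 - \frac{7}{9}\right)} = \frac{1}{\left(-44596\right) \frac{74}{9}} = \left(- \frac{1}{44596}\right) \frac{9}{74} = - \frac{9}{3300104}$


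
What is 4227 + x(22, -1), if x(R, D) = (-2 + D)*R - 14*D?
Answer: 4175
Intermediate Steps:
x(R, D) = -14*D + R*(-2 + D) (x(R, D) = R*(-2 + D) - 14*D = -14*D + R*(-2 + D))
4227 + x(22, -1) = 4227 + (-14*(-1) - 2*22 - 1*22) = 4227 + (14 - 44 - 22) = 4227 - 52 = 4175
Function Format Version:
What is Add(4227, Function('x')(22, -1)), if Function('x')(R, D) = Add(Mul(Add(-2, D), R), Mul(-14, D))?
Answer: 4175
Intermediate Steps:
Function('x')(R, D) = Add(Mul(-14, D), Mul(R, Add(-2, D))) (Function('x')(R, D) = Add(Mul(R, Add(-2, D)), Mul(-14, D)) = Add(Mul(-14, D), Mul(R, Add(-2, D))))
Add(4227, Function('x')(22, -1)) = Add(4227, Add(Mul(-14, -1), Mul(-2, 22), Mul(-1, 22))) = Add(4227, Add(14, -44, -22)) = Add(4227, -52) = 4175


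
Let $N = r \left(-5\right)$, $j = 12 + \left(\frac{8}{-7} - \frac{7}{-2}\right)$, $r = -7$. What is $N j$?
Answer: $\frac{1005}{2} \approx 502.5$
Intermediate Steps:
$j = \frac{201}{14}$ ($j = 12 + \left(8 \left(- \frac{1}{7}\right) - - \frac{7}{2}\right) = 12 + \left(- \frac{8}{7} + \frac{7}{2}\right) = 12 + \frac{33}{14} = \frac{201}{14} \approx 14.357$)
$N = 35$ ($N = \left(-7\right) \left(-5\right) = 35$)
$N j = 35 \cdot \frac{201}{14} = \frac{1005}{2}$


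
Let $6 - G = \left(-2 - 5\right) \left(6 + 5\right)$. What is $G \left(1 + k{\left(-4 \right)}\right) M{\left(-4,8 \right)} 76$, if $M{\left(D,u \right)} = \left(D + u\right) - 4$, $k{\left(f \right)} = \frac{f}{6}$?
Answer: $0$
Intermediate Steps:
$k{\left(f \right)} = \frac{f}{6}$ ($k{\left(f \right)} = f \frac{1}{6} = \frac{f}{6}$)
$G = 83$ ($G = 6 - \left(-2 - 5\right) \left(6 + 5\right) = 6 - \left(-7\right) 11 = 6 - -77 = 6 + 77 = 83$)
$M{\left(D,u \right)} = -4 + D + u$
$G \left(1 + k{\left(-4 \right)}\right) M{\left(-4,8 \right)} 76 = 83 \left(1 + \frac{1}{6} \left(-4\right)\right) \left(-4 - 4 + 8\right) 76 = 83 \left(1 - \frac{2}{3}\right) 0 \cdot 76 = 83 \cdot \frac{1}{3} \cdot 0 \cdot 76 = \frac{83}{3} \cdot 0 \cdot 76 = 0 \cdot 76 = 0$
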